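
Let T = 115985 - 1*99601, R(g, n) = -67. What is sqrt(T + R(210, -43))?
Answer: 21*sqrt(37) ≈ 127.74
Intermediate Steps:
T = 16384 (T = 115985 - 99601 = 16384)
sqrt(T + R(210, -43)) = sqrt(16384 - 67) = sqrt(16317) = 21*sqrt(37)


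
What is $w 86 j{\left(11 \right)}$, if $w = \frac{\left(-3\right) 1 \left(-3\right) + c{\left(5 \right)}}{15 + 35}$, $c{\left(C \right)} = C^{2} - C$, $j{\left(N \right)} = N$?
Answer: $\frac{13717}{25} \approx 548.68$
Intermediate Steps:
$w = \frac{29}{50}$ ($w = \frac{\left(-3\right) 1 \left(-3\right) + 5 \left(-1 + 5\right)}{15 + 35} = \frac{\left(-3\right) \left(-3\right) + 5 \cdot 4}{50} = \left(9 + 20\right) \frac{1}{50} = 29 \cdot \frac{1}{50} = \frac{29}{50} \approx 0.58$)
$w 86 j{\left(11 \right)} = \frac{29}{50} \cdot 86 \cdot 11 = \frac{1247}{25} \cdot 11 = \frac{13717}{25}$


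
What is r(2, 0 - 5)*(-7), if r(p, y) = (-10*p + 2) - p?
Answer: 140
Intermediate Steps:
r(p, y) = 2 - 11*p (r(p, y) = (2 - 10*p) - p = 2 - 11*p)
r(2, 0 - 5)*(-7) = (2 - 11*2)*(-7) = (2 - 22)*(-7) = -20*(-7) = 140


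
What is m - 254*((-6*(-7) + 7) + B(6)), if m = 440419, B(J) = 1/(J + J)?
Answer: 2567711/6 ≈ 4.2795e+5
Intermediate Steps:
B(J) = 1/(2*J)
m - 254*((-6*(-7) + 7) + B(6)) = 440419 - 254*((-6*(-7) + 7) + (½)/6) = 440419 - 254*((42 + 7) + (½)*(⅙)) = 440419 - 254*(49 + 1/12) = 440419 - 254*589/12 = 440419 - 74803/6 = 2567711/6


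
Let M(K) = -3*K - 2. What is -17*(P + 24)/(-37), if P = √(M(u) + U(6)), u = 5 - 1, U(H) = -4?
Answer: 408/37 + 51*I*√2/37 ≈ 11.027 + 1.9493*I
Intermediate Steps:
u = 4
M(K) = -2 - 3*K
P = 3*I*√2 (P = √((-2 - 3*4) - 4) = √((-2 - 12) - 4) = √(-14 - 4) = √(-18) = 3*I*√2 ≈ 4.2426*I)
-17*(P + 24)/(-37) = -17*(3*I*√2 + 24)/(-37) = -17*(24 + 3*I*√2)*(-1/37) = (-408 - 51*I*√2)*(-1/37) = 408/37 + 51*I*√2/37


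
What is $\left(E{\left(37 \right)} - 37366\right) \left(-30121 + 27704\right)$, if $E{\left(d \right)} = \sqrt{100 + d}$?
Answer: $90313622 - 2417 \sqrt{137} \approx 9.0285 \cdot 10^{7}$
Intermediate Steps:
$\left(E{\left(37 \right)} - 37366\right) \left(-30121 + 27704\right) = \left(\sqrt{100 + 37} - 37366\right) \left(-30121 + 27704\right) = \left(\sqrt{137} - 37366\right) \left(-2417\right) = \left(-37366 + \sqrt{137}\right) \left(-2417\right) = 90313622 - 2417 \sqrt{137}$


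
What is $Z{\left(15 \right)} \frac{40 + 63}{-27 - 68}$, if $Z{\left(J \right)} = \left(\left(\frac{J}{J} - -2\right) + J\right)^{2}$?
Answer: $- \frac{33372}{95} \approx -351.28$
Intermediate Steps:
$Z{\left(J \right)} = \left(3 + J\right)^{2}$ ($Z{\left(J \right)} = \left(\left(1 + 2\right) + J\right)^{2} = \left(3 + J\right)^{2}$)
$Z{\left(15 \right)} \frac{40 + 63}{-27 - 68} = \left(3 + 15\right)^{2} \frac{40 + 63}{-27 - 68} = 18^{2} \frac{103}{-95} = 324 \cdot 103 \left(- \frac{1}{95}\right) = 324 \left(- \frac{103}{95}\right) = - \frac{33372}{95}$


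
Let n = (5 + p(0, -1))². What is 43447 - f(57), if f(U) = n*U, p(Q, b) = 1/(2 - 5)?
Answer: 126617/3 ≈ 42206.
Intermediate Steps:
p(Q, b) = -⅓ (p(Q, b) = 1/(-3) = -⅓)
n = 196/9 (n = (5 - ⅓)² = (14/3)² = 196/9 ≈ 21.778)
f(U) = 196*U/9
43447 - f(57) = 43447 - 196*57/9 = 43447 - 1*3724/3 = 43447 - 3724/3 = 126617/3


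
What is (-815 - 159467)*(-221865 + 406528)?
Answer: -29598154966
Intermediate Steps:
(-815 - 159467)*(-221865 + 406528) = -160282*184663 = -29598154966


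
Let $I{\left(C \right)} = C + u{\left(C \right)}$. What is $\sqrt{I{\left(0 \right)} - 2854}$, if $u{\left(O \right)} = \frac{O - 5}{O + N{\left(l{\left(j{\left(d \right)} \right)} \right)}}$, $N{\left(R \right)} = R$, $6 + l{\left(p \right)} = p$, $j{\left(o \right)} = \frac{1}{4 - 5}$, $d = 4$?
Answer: $\frac{i \sqrt{139811}}{7} \approx 53.416 i$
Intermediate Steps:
$j{\left(o \right)} = -1$ ($j{\left(o \right)} = \frac{1}{-1} = -1$)
$l{\left(p \right)} = -6 + p$
$u{\left(O \right)} = \frac{-5 + O}{-7 + O}$ ($u{\left(O \right)} = \frac{O - 5}{O - 7} = \frac{-5 + O}{O - 7} = \frac{-5 + O}{-7 + O}$)
$I{\left(C \right)} = C + \frac{-5 + C}{-7 + C}$
$\sqrt{I{\left(0 \right)} - 2854} = \sqrt{\frac{-5 + 0 + 0 \left(-7 + 0\right)}{-7 + 0} - 2854} = \sqrt{\frac{-5 + 0 + 0 \left(-7\right)}{-7} - 2854} = \sqrt{- \frac{-5 + 0 + 0}{7} - 2854} = \sqrt{\left(- \frac{1}{7}\right) \left(-5\right) - 2854} = \sqrt{\frac{5}{7} - 2854} = \sqrt{- \frac{19973}{7}} = \frac{i \sqrt{139811}}{7}$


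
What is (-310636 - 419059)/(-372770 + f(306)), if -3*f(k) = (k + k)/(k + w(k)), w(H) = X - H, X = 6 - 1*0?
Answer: 729695/372804 ≈ 1.9573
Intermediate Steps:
X = 6 (X = 6 + 0 = 6)
w(H) = 6 - H
f(k) = -k/9 (f(k) = -(k + k)/(3*(k + (6 - k))) = -2*k/(3*6) = -k/9)
(-310636 - 419059)/(-372770 + f(306)) = (-310636 - 419059)/(-372770 - 1/9*306) = -729695/(-372770 - 34) = -729695/(-372804) = -729695*(-1/372804) = 729695/372804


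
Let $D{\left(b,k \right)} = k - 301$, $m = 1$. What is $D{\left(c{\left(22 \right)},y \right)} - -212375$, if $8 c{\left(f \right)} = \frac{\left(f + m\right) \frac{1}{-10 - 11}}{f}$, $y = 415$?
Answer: $212489$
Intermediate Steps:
$c{\left(f \right)} = \frac{- \frac{1}{21} - \frac{f}{21}}{8 f}$ ($c{\left(f \right)} = \frac{\frac{f + 1}{-10 - 11} \frac{1}{f}}{8} = \frac{\frac{1 + f}{-21} \frac{1}{f}}{8} = \frac{\left(1 + f\right) \left(- \frac{1}{21}\right) \frac{1}{f}}{8} = \frac{\left(- \frac{1}{21} - \frac{f}{21}\right) \frac{1}{f}}{8} = \frac{\frac{1}{f} \left(- \frac{1}{21} - \frac{f}{21}\right)}{8} = \frac{- \frac{1}{21} - \frac{f}{21}}{8 f}$)
$D{\left(b,k \right)} = -301 + k$
$D{\left(c{\left(22 \right)},y \right)} - -212375 = \left(-301 + 415\right) - -212375 = 114 + 212375 = 212489$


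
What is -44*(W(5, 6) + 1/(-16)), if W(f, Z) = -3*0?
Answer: 11/4 ≈ 2.7500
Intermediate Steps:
W(f, Z) = 0
-44*(W(5, 6) + 1/(-16)) = -44*(0 + 1/(-16)) = -44*(0 - 1/16) = -44*(-1/16) = 11/4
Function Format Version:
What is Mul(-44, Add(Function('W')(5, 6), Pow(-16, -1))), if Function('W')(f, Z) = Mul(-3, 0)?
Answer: Rational(11, 4) ≈ 2.7500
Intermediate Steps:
Function('W')(f, Z) = 0
Mul(-44, Add(Function('W')(5, 6), Pow(-16, -1))) = Mul(-44, Add(0, Pow(-16, -1))) = Mul(-44, Add(0, Rational(-1, 16))) = Mul(-44, Rational(-1, 16)) = Rational(11, 4)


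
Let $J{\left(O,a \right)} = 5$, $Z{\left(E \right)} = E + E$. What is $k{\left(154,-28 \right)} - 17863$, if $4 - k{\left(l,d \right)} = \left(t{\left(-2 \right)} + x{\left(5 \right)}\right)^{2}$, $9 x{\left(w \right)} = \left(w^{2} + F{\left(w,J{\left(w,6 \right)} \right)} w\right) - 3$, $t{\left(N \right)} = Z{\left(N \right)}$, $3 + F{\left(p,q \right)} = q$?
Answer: $- \frac{1446595}{81} \approx -17859.0$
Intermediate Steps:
$Z{\left(E \right)} = 2 E$
$F{\left(p,q \right)} = -3 + q$
$t{\left(N \right)} = 2 N$
$x{\left(w \right)} = - \frac{1}{3} + \frac{w^{2}}{9} + \frac{2 w}{9}$ ($x{\left(w \right)} = \frac{\left(w^{2} + \left(-3 + 5\right) w\right) - 3}{9} = \frac{\left(w^{2} + 2 w\right) - 3}{9} = \frac{-3 + w^{2} + 2 w}{9} = - \frac{1}{3} + \frac{w^{2}}{9} + \frac{2 w}{9}$)
$k{\left(l,d \right)} = \frac{308}{81}$ ($k{\left(l,d \right)} = 4 - \left(2 \left(-2\right) + \left(- \frac{1}{3} + \frac{5^{2}}{9} + \frac{2}{9} \cdot 5\right)\right)^{2} = 4 - \left(-4 + \left(- \frac{1}{3} + \frac{1}{9} \cdot 25 + \frac{10}{9}\right)\right)^{2} = 4 - \left(-4 + \left(- \frac{1}{3} + \frac{25}{9} + \frac{10}{9}\right)\right)^{2} = 4 - \left(-4 + \frac{32}{9}\right)^{2} = 4 - \left(- \frac{4}{9}\right)^{2} = 4 - \frac{16}{81} = \frac{308}{81}$)
$k{\left(154,-28 \right)} - 17863 = \frac{308}{81} - 17863 = - \frac{1446595}{81}$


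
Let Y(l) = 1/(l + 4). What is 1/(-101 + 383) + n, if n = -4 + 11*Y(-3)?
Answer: 1975/282 ≈ 7.0035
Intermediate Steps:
Y(l) = 1/(4 + l)
n = 7 (n = -4 + 11/(4 - 3) = -4 + 11/1 = -4 + 11*1 = -4 + 11 = 7)
1/(-101 + 383) + n = 1/(-101 + 383) + 7 = 1/282 + 7 = 1975/282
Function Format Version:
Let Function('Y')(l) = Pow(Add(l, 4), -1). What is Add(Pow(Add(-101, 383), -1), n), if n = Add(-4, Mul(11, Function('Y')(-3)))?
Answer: Rational(1975, 282) ≈ 7.0035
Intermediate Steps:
Function('Y')(l) = Pow(Add(4, l), -1)
n = 7 (n = Add(-4, Mul(11, Pow(Add(4, -3), -1))) = Add(-4, Mul(11, Pow(1, -1))) = Add(-4, Mul(11, 1)) = Add(-4, 11) = 7)
Add(Pow(Add(-101, 383), -1), n) = Add(Pow(Add(-101, 383), -1), 7) = Add(Pow(282, -1), 7) = Add(Rational(1, 282), 7) = Rational(1975, 282)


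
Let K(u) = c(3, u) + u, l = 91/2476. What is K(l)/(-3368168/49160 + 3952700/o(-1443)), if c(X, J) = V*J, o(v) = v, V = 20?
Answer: -16945286085/61644662012228 ≈ -0.00027489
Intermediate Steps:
c(X, J) = 20*J
l = 91/2476 (l = 91*(1/2476) = 91/2476 ≈ 0.036753)
K(u) = 21*u (K(u) = 20*u + u = 21*u)
K(l)/(-3368168/49160 + 3952700/o(-1443)) = (21*(91/2476))/(-3368168/49160 + 3952700/(-1443)) = 1911/(2476*(-3368168*1/49160 + 3952700*(-1/1443))) = 1911/(2476*(-421021/6145 - 3952700/1443)) = 1911/(2476*(-24896874803/8867235)) = (1911/2476)*(-8867235/24896874803) = -16945286085/61644662012228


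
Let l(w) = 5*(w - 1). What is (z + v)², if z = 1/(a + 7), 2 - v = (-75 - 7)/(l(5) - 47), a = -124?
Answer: 134689/123201 ≈ 1.0932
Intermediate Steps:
l(w) = -5 + 5*w (l(w) = 5*(-1 + w) = -5 + 5*w)
v = -28/27 (v = 2 - (-75 - 7)/((-5 + 5*5) - 47) = 2 - (-82)/((-5 + 25) - 47) = 2 - (-82)/(20 - 47) = 2 - (-82)/(-27) = 2 - (-82)*(-1)/27 = 2 - 1*82/27 = 2 - 82/27 = -28/27 ≈ -1.0370)
z = -1/117 (z = 1/(-124 + 7) = 1/(-117) = -1/117 ≈ -0.0085470)
(z + v)² = (-1/117 - 28/27)² = (-367/351)² = 134689/123201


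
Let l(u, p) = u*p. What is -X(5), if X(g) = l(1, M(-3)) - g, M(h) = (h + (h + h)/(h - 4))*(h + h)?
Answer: -55/7 ≈ -7.8571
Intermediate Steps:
M(h) = 2*h*(h + 2*h/(-4 + h)) (M(h) = (h + (2*h)/(-4 + h))*(2*h) = (h + 2*h/(-4 + h))*(2*h) = 2*h*(h + 2*h/(-4 + h)))
l(u, p) = p*u
X(g) = 90/7 - g (X(g) = (2*(-3)²*(-2 - 3)/(-4 - 3))*1 - g = (2*9*(-5)/(-7))*1 - g = (2*9*(-⅐)*(-5))*1 - g = (90/7)*1 - g = 90/7 - g)
-X(5) = -(90/7 - 1*5) = -(90/7 - 5) = -1*55/7 = -55/7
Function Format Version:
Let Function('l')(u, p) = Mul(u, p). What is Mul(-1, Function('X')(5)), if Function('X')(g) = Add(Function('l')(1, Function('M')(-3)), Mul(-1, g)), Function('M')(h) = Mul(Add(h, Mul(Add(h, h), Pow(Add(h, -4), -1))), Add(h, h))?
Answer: Rational(-55, 7) ≈ -7.8571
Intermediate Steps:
Function('M')(h) = Mul(2, h, Add(h, Mul(2, h, Pow(Add(-4, h), -1)))) (Function('M')(h) = Mul(Add(h, Mul(Mul(2, h), Pow(Add(-4, h), -1))), Mul(2, h)) = Mul(Add(h, Mul(2, h, Pow(Add(-4, h), -1))), Mul(2, h)) = Mul(2, h, Add(h, Mul(2, h, Pow(Add(-4, h), -1)))))
Function('l')(u, p) = Mul(p, u)
Function('X')(g) = Add(Rational(90, 7), Mul(-1, g)) (Function('X')(g) = Add(Mul(Mul(2, Pow(-3, 2), Pow(Add(-4, -3), -1), Add(-2, -3)), 1), Mul(-1, g)) = Add(Mul(Mul(2, 9, Pow(-7, -1), -5), 1), Mul(-1, g)) = Add(Mul(Mul(2, 9, Rational(-1, 7), -5), 1), Mul(-1, g)) = Add(Mul(Rational(90, 7), 1), Mul(-1, g)) = Add(Rational(90, 7), Mul(-1, g)))
Mul(-1, Function('X')(5)) = Mul(-1, Add(Rational(90, 7), Mul(-1, 5))) = Mul(-1, Add(Rational(90, 7), -5)) = Mul(-1, Rational(55, 7)) = Rational(-55, 7)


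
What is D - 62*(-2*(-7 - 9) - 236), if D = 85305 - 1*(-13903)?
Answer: 111856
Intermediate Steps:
D = 99208 (D = 85305 + 13903 = 99208)
D - 62*(-2*(-7 - 9) - 236) = 99208 - 62*(-2*(-7 - 9) - 236) = 99208 - 62*(-2*(-16) - 236) = 99208 - 62*(32 - 236) = 99208 - 62*(-204) = 99208 - 1*(-12648) = 99208 + 12648 = 111856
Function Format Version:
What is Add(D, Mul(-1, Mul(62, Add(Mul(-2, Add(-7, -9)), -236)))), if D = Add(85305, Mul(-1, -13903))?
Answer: 111856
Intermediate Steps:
D = 99208 (D = Add(85305, 13903) = 99208)
Add(D, Mul(-1, Mul(62, Add(Mul(-2, Add(-7, -9)), -236)))) = Add(99208, Mul(-1, Mul(62, Add(Mul(-2, Add(-7, -9)), -236)))) = Add(99208, Mul(-1, Mul(62, Add(Mul(-2, -16), -236)))) = Add(99208, Mul(-1, Mul(62, Add(32, -236)))) = Add(99208, Mul(-1, Mul(62, -204))) = Add(99208, Mul(-1, -12648)) = Add(99208, 12648) = 111856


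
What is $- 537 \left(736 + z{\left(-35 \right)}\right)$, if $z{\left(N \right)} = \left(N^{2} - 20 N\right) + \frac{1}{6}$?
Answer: $- \frac{2858093}{2} \approx -1.429 \cdot 10^{6}$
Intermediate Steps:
$z{\left(N \right)} = \frac{1}{6} + N^{2} - 20 N$ ($z{\left(N \right)} = \left(N^{2} - 20 N\right) + \frac{1}{6} = \frac{1}{6} + N^{2} - 20 N$)
$- 537 \left(736 + z{\left(-35 \right)}\right) = - 537 \left(736 + \left(\frac{1}{6} + \left(-35\right)^{2} - -700\right)\right) = - 537 \left(736 + \left(\frac{1}{6} + 1225 + 700\right)\right) = - 537 \left(736 + \frac{11551}{6}\right) = \left(-537\right) \frac{15967}{6} = - \frac{2858093}{2}$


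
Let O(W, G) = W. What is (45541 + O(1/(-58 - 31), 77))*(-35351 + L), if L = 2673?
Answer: -132448770344/89 ≈ -1.4882e+9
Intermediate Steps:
(45541 + O(1/(-58 - 31), 77))*(-35351 + L) = (45541 + 1/(-58 - 31))*(-35351 + 2673) = (45541 + 1/(-89))*(-32678) = (45541 - 1/89)*(-32678) = (4053148/89)*(-32678) = -132448770344/89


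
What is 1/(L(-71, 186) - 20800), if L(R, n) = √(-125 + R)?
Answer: -5200/108160049 - 7*I/216320098 ≈ -4.8077e-5 - 3.2359e-8*I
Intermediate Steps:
1/(L(-71, 186) - 20800) = 1/(√(-125 - 71) - 20800) = 1/(√(-196) - 20800) = 1/(14*I - 20800) = 1/(-20800 + 14*I) = (-20800 - 14*I)/432640196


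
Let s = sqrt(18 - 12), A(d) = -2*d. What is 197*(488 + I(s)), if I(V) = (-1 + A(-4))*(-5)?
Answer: 89241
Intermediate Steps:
s = sqrt(6) ≈ 2.4495
I(V) = -35 (I(V) = (-1 - 2*(-4))*(-5) = (-1 + 8)*(-5) = 7*(-5) = -35)
197*(488 + I(s)) = 197*(488 - 35) = 197*453 = 89241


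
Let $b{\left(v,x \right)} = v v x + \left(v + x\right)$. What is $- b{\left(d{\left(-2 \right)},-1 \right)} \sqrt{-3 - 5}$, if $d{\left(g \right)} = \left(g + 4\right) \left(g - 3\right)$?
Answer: $222 i \sqrt{2} \approx 313.96 i$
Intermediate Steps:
$d{\left(g \right)} = \left(-3 + g\right) \left(4 + g\right)$ ($d{\left(g \right)} = \left(4 + g\right) \left(-3 + g\right) = \left(-3 + g\right) \left(4 + g\right)$)
$b{\left(v,x \right)} = v + x + x v^{2}$ ($b{\left(v,x \right)} = v^{2} x + \left(v + x\right) = x v^{2} + \left(v + x\right) = v + x + x v^{2}$)
$- b{\left(d{\left(-2 \right)},-1 \right)} \sqrt{-3 - 5} = - \left(\left(-12 - 2 + \left(-2\right)^{2}\right) - 1 - \left(-12 - 2 + \left(-2\right)^{2}\right)^{2}\right) \sqrt{-3 - 5} = - \left(\left(-12 - 2 + 4\right) - 1 - \left(-12 - 2 + 4\right)^{2}\right) \sqrt{-8} = - \left(-10 - 1 - \left(-10\right)^{2}\right) 2 i \sqrt{2} = - \left(-10 - 1 - 100\right) 2 i \sqrt{2} = - \left(-111\right) 2 i \sqrt{2} = - \left(-222\right) i \sqrt{2} = 222 i \sqrt{2}$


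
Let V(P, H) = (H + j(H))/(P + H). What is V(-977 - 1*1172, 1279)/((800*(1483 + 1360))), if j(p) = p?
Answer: -1279/989364000 ≈ -1.2928e-6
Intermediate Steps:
V(P, H) = 2*H/(H + P) (V(P, H) = (H + H)/(P + H) = (2*H)/(H + P) = 2*H/(H + P))
V(-977 - 1*1172, 1279)/((800*(1483 + 1360))) = (2*1279/(1279 + (-977 - 1*1172)))/((800*(1483 + 1360))) = (2*1279/(1279 + (-977 - 1172)))/((800*2843)) = (2*1279/(1279 - 2149))/2274400 = (2*1279/(-870))*(1/2274400) = (2*1279*(-1/870))*(1/2274400) = -1279/435*1/2274400 = -1279/989364000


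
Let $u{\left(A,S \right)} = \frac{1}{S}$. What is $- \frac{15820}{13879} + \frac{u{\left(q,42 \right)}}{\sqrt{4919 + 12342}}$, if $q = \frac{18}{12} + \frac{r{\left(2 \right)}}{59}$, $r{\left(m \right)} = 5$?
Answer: $- \frac{15820}{13879} + \frac{\sqrt{17261}}{724962} \approx -1.1397$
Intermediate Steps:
$q = \frac{187}{118}$ ($q = \frac{18}{12} + \frac{5}{59} = 18 \cdot \frac{1}{12} + 5 \cdot \frac{1}{59} = \frac{3}{2} + \frac{5}{59} = \frac{187}{118} \approx 1.5847$)
$- \frac{15820}{13879} + \frac{u{\left(q,42 \right)}}{\sqrt{4919 + 12342}} = - \frac{15820}{13879} + \frac{1}{42 \sqrt{4919 + 12342}} = \left(-15820\right) \frac{1}{13879} + \frac{1}{42 \sqrt{17261}} = - \frac{15820}{13879} + \frac{\frac{1}{17261} \sqrt{17261}}{42} = - \frac{15820}{13879} + \frac{\sqrt{17261}}{724962}$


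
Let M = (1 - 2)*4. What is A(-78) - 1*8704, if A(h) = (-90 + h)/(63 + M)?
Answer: -513704/59 ≈ -8706.8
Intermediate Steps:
M = -4 (M = -1*4 = -4)
A(h) = -90/59 + h/59 (A(h) = (-90 + h)/(63 - 4) = (-90 + h)/59 = (-90 + h)*(1/59) = -90/59 + h/59)
A(-78) - 1*8704 = (-90/59 + (1/59)*(-78)) - 1*8704 = (-90/59 - 78/59) - 8704 = -168/59 - 8704 = -513704/59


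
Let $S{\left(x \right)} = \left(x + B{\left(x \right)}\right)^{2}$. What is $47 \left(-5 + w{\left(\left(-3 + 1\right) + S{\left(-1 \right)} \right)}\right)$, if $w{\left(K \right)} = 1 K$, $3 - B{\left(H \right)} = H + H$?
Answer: $423$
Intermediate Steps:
$B{\left(H \right)} = 3 - 2 H$ ($B{\left(H \right)} = 3 - \left(H + H\right) = 3 - 2 H$)
$S{\left(x \right)} = \left(3 - x\right)^{2}$ ($S{\left(x \right)} = \left(x - \left(-3 + 2 x\right)\right)^{2} = \left(3 - x\right)^{2}$)
$w{\left(K \right)} = K$
$47 \left(-5 + w{\left(\left(-3 + 1\right) + S{\left(-1 \right)} \right)}\right) = 47 \left(-5 + \left(\left(-3 + 1\right) + \left(3 - -1\right)^{2}\right)\right) = 47 \left(-5 - \left(2 - \left(3 + 1\right)^{2}\right)\right) = 47 \left(-5 - \left(2 - 4^{2}\right)\right) = 47 \left(-5 + \left(-2 + 16\right)\right) = 47 \left(-5 + 14\right) = 47 \cdot 9 = 423$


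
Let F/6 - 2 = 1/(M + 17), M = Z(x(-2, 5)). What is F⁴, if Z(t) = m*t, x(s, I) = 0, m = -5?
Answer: 1944810000/83521 ≈ 23285.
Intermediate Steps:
Z(t) = -5*t
M = 0 (M = -5*0 = 0)
F = 210/17 (F = 12 + 6/(0 + 17) = 12 + 6/17 = 210/17 ≈ 12.353)
F⁴ = (210/17)⁴ = 1944810000/83521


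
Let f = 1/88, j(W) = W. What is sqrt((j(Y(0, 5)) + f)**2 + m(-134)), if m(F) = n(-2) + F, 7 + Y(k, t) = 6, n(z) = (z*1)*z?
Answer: I*sqrt(999151)/88 ≈ 11.359*I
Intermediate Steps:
n(z) = z**2 (n(z) = z*z = z**2)
Y(k, t) = -1 (Y(k, t) = -7 + 6 = -1)
f = 1/88 ≈ 0.011364
m(F) = 4 + F (m(F) = (-2)**2 + F = 4 + F)
sqrt((j(Y(0, 5)) + f)**2 + m(-134)) = sqrt((-1 + 1/88)**2 + (4 - 134)) = sqrt((-87/88)**2 - 130) = sqrt(7569/7744 - 130) = sqrt(-999151/7744) = I*sqrt(999151)/88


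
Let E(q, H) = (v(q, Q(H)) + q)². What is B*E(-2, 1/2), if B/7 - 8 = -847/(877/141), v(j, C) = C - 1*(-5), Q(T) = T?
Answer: -38556973/3508 ≈ -10991.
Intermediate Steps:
v(j, C) = 5 + C (v(j, C) = C + 5 = 5 + C)
E(q, H) = (5 + H + q)² (E(q, H) = ((5 + H) + q)² = (5 + H + q)²)
B = -786877/877 (B = 56 + 7*(-847/(877/141)) = 56 + 7*(-847/(877*(1/141))) = 56 + 7*(-847/877/141) = 56 + 7*(-847*141/877) = 56 + 7*(-119427/877) = 56 - 835989/877 = -786877/877 ≈ -897.24)
B*E(-2, 1/2) = -786877*(5 + 1/2 - 2)²/877 = -786877*(5 + ½ - 2)²/877 = -786877*(7/2)²/877 = -786877/877*49/4 = -38556973/3508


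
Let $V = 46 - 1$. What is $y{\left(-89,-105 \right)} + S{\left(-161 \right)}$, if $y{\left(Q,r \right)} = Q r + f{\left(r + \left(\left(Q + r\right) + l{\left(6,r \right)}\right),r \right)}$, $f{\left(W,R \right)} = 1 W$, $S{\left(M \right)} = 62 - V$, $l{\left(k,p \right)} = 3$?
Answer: $9066$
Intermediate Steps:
$V = 45$
$S{\left(M \right)} = 17$ ($S{\left(M \right)} = 62 - 45 = 17$)
$f{\left(W,R \right)} = W$
$y{\left(Q,r \right)} = 3 + Q + 2 r + Q r$ ($y{\left(Q,r \right)} = Q r + \left(r + \left(\left(Q + r\right) + 3\right)\right) = Q r + \left(r + \left(3 + Q + r\right)\right) = Q r + \left(3 + Q + 2 r\right) = 3 + Q + 2 r + Q r$)
$y{\left(-89,-105 \right)} + S{\left(-161 \right)} = \left(3 - 89 + 2 \left(-105\right) - -9345\right) + 17 = \left(3 - 89 - 210 + 9345\right) + 17 = 9049 + 17 = 9066$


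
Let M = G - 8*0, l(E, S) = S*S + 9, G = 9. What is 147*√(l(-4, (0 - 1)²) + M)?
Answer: 147*√19 ≈ 640.76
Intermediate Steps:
l(E, S) = 9 + S² (l(E, S) = S² + 9 = 9 + S²)
M = 9 (M = 9 - 8*0 = 9 + 0 = 9)
147*√(l(-4, (0 - 1)²) + M) = 147*√((9 + ((0 - 1)²)²) + 9) = 147*√((9 + ((-1)²)²) + 9) = 147*√((9 + 1²) + 9) = 147*√((9 + 1) + 9) = 147*√(10 + 9) = 147*√19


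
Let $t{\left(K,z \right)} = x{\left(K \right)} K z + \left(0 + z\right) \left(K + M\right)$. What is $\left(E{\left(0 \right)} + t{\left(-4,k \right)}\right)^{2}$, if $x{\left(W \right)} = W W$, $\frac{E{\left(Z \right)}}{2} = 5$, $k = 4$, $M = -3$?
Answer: $75076$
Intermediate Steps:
$E{\left(Z \right)} = 10$ ($E{\left(Z \right)} = 2 \cdot 5 = 10$)
$x{\left(W \right)} = W^{2}$
$t{\left(K,z \right)} = z K^{3} + z \left(-3 + K\right)$ ($t{\left(K,z \right)} = K^{2} K z + \left(0 + z\right) \left(K - 3\right) = K^{3} z + z \left(-3 + K\right) = z K^{3} + z \left(-3 + K\right)$)
$\left(E{\left(0 \right)} + t{\left(-4,k \right)}\right)^{2} = \left(10 + 4 \left(-3 - 4 + \left(-4\right)^{3}\right)\right)^{2} = \left(10 + 4 \left(-3 - 4 - 64\right)\right)^{2} = \left(10 + 4 \left(-71\right)\right)^{2} = \left(10 - 284\right)^{2} = \left(-274\right)^{2} = 75076$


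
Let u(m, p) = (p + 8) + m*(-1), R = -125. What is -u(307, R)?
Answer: 424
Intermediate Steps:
u(m, p) = 8 + p - m (u(m, p) = (8 + p) - m = 8 + p - m)
-u(307, R) = -(8 - 125 - 1*307) = -(8 - 125 - 307) = -1*(-424) = 424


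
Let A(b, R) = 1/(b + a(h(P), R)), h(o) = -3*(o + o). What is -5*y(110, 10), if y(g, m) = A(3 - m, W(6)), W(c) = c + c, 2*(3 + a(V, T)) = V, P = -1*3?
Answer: 5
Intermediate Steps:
P = -3
h(o) = -6*o
a(V, T) = -3 + V/2
W(c) = 2*c
A(b, R) = 1/(6 + b) (A(b, R) = 1/(b + (-3 + (-6*(-3))/2)) = 1/(b + (-3 + (½)*18)) = 1/(b + (-3 + 9)) = 1/(b + 6) = 1/(6 + b))
y(g, m) = 1/(9 - m) (y(g, m) = 1/(6 + (3 - m)) = 1/(9 - m))
-5*y(110, 10) = -(-5)/(-9 + 10) = -(-5)/1 = -(-5) = -5*(-1) = 5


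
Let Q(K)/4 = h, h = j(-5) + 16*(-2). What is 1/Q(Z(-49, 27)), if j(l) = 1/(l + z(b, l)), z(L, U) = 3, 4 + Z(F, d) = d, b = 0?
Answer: -1/130 ≈ -0.0076923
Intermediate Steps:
Z(F, d) = -4 + d
j(l) = 1/(3 + l) (j(l) = 1/(l + 3) = 1/(3 + l))
h = -65/2 (h = 1/(3 - 5) + 16*(-2) = 1/(-2) - 32 = -1/2 - 32 = -65/2 ≈ -32.500)
Q(K) = -130 (Q(K) = 4*(-65/2) = -130)
1/Q(Z(-49, 27)) = 1/(-130) = -1/130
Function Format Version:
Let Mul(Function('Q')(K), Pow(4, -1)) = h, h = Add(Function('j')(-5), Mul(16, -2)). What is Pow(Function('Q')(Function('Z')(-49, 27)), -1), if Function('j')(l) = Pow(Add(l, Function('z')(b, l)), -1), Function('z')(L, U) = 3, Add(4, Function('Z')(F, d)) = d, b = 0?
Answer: Rational(-1, 130) ≈ -0.0076923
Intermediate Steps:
Function('Z')(F, d) = Add(-4, d)
Function('j')(l) = Pow(Add(3, l), -1) (Function('j')(l) = Pow(Add(l, 3), -1) = Pow(Add(3, l), -1))
h = Rational(-65, 2) (h = Add(Pow(Add(3, -5), -1), Mul(16, -2)) = Add(Pow(-2, -1), -32) = Add(Rational(-1, 2), -32) = Rational(-65, 2) ≈ -32.500)
Function('Q')(K) = -130 (Function('Q')(K) = Mul(4, Rational(-65, 2)) = -130)
Pow(Function('Q')(Function('Z')(-49, 27)), -1) = Pow(-130, -1) = Rational(-1, 130)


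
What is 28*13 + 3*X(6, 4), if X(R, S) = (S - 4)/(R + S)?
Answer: 364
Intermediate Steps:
X(R, S) = (-4 + S)/(R + S)
28*13 + 3*X(6, 4) = 28*13 + 3*((-4 + 4)/(6 + 4)) = 364 + 3*(0/10) = 364 + 3*((⅒)*0) = 364 + 3*0 = 364 + 0 = 364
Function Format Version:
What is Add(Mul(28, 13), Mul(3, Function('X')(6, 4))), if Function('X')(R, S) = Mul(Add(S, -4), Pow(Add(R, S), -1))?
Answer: 364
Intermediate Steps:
Function('X')(R, S) = Mul(Pow(Add(R, S), -1), Add(-4, S)) (Function('X')(R, S) = Mul(Add(-4, S), Pow(Add(R, S), -1)) = Mul(Pow(Add(R, S), -1), Add(-4, S)))
Add(Mul(28, 13), Mul(3, Function('X')(6, 4))) = Add(Mul(28, 13), Mul(3, Mul(Pow(Add(6, 4), -1), Add(-4, 4)))) = Add(364, Mul(3, Mul(Pow(10, -1), 0))) = Add(364, Mul(3, Mul(Rational(1, 10), 0))) = Add(364, Mul(3, 0)) = Add(364, 0) = 364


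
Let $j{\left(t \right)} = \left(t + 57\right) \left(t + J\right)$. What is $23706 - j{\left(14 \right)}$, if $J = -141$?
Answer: $32723$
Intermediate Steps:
$j{\left(t \right)} = \left(-141 + t\right) \left(57 + t\right)$ ($j{\left(t \right)} = \left(t + 57\right) \left(t - 141\right) = \left(57 + t\right) \left(-141 + t\right) = \left(-141 + t\right) \left(57 + t\right)$)
$23706 - j{\left(14 \right)} = 23706 - \left(-8037 + 14^{2} - 1176\right) = 23706 - \left(-8037 + 196 - 1176\right) = 23706 - -9017 = 23706 + 9017 = 32723$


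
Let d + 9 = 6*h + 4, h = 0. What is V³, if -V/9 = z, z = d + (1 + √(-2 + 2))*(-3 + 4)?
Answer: 46656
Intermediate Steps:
d = -5 (d = -9 + (6*0 + 4) = -9 + (0 + 4) = -9 + 4 = -5)
z = -4 (z = -5 + (1 + √(-2 + 2))*(-3 + 4) = -5 + (1 + √0)*1 = -5 + (1 + 0)*1 = -5 + 1*1 = -5 + 1 = -4)
V = 36 (V = -9*(-4) = 36)
V³ = 36³ = 46656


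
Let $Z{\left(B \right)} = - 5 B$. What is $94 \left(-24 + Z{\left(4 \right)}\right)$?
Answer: $-4136$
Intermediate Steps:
$94 \left(-24 + Z{\left(4 \right)}\right) = 94 \left(-24 - 20\right) = 94 \left(-44\right) = -4136$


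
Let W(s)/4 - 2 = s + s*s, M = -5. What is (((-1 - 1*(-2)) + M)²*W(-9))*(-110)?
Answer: -520960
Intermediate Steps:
W(s) = 8 + 4*s + 4*s² (W(s) = 8 + 4*(s + s*s) = 8 + 4*(s + s²) = 8 + (4*s + 4*s²) = 8 + 4*s + 4*s²)
(((-1 - 1*(-2)) + M)²*W(-9))*(-110) = (((-1 - 1*(-2)) - 5)²*(8 + 4*(-9) + 4*(-9)²))*(-110) = (((-1 + 2) - 5)²*(8 - 36 + 4*81))*(-110) = ((1 - 5)²*(8 - 36 + 324))*(-110) = ((-4)²*296)*(-110) = (16*296)*(-110) = 4736*(-110) = -520960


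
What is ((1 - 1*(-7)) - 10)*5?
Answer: -10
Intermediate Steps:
((1 - 1*(-7)) - 10)*5 = ((1 + 7) - 10)*5 = (8 - 10)*5 = -2*5 = -10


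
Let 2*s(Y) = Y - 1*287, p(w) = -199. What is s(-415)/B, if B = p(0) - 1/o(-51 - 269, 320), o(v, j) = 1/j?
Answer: 117/173 ≈ 0.67630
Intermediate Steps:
s(Y) = -287/2 + Y/2 (s(Y) = (Y - 1*287)/2 = (Y - 287)/2 = (-287 + Y)/2 = -287/2 + Y/2)
B = -519 (B = -199 - 1/(1/320) = -199 - 1/1/320 = -199 - 1*320 = -199 - 320 = -519)
s(-415)/B = (-287/2 + (½)*(-415))/(-519) = (-287/2 - 415/2)*(-1/519) = -351*(-1/519) = 117/173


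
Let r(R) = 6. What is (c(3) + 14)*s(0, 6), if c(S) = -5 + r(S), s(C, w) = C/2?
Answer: 0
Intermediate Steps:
s(C, w) = C/2 (s(C, w) = C*(½) = C/2)
c(S) = 1 (c(S) = -5 + 6 = 1)
(c(3) + 14)*s(0, 6) = (1 + 14)*((½)*0) = 15*0 = 0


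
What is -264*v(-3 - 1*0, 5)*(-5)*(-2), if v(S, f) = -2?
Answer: 5280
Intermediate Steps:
-264*v(-3 - 1*0, 5)*(-5)*(-2) = -264*(-2*(-5))*(-2) = -2640*(-2) = -264*(-20) = 5280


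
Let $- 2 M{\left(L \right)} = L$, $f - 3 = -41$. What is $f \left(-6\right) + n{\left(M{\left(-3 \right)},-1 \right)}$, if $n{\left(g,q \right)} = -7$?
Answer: $221$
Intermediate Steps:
$f = -38$ ($f = 3 - 41 = -38$)
$M{\left(L \right)} = - \frac{L}{2}$
$f \left(-6\right) + n{\left(M{\left(-3 \right)},-1 \right)} = \left(-38\right) \left(-6\right) - 7 = 228 - 7 = 221$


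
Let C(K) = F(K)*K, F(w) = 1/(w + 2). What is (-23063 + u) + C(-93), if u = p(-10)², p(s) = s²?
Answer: -1188640/91 ≈ -13062.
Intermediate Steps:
F(w) = 1/(2 + w)
u = 10000 (u = ((-10)²)² = 100² = 10000)
C(K) = K/(2 + K)
(-23063 + u) + C(-93) = (-23063 + 10000) - 93/(2 - 93) = -13063 - 93/(-91) = -13063 - 93*(-1/91) = -13063 + 93/91 = -1188640/91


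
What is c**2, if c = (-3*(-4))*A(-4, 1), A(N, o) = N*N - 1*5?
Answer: 17424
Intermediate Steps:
A(N, o) = -5 + N**2 (A(N, o) = N**2 - 5 = -5 + N**2)
c = 132 (c = (-3*(-4))*(-5 + (-4)**2) = 12*(-5 + 16) = 12*11 = 132)
c**2 = 132**2 = 17424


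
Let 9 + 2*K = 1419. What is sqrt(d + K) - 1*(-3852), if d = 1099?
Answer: 3852 + 2*sqrt(451) ≈ 3894.5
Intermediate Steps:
K = 705 (K = -9/2 + (1/2)*1419 = -9/2 + 1419/2 = 705)
sqrt(d + K) - 1*(-3852) = sqrt(1099 + 705) - 1*(-3852) = sqrt(1804) + 3852 = 2*sqrt(451) + 3852 = 3852 + 2*sqrt(451)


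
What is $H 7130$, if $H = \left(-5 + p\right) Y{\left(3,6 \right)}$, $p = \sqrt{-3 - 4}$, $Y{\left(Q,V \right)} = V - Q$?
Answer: $-106950 + 21390 i \sqrt{7} \approx -1.0695 \cdot 10^{5} + 56593.0 i$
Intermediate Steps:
$p = i \sqrt{7}$ ($p = \sqrt{-7} = i \sqrt{7} \approx 2.6458 i$)
$H = -15 + 3 i \sqrt{7}$ ($H = \left(-5 + i \sqrt{7}\right) \left(6 - 3\right) = \left(-5 + i \sqrt{7}\right) 3 = -15 + 3 i \sqrt{7} \approx -15.0 + 7.9373 i$)
$H 7130 = \left(-15 + 3 i \sqrt{7}\right) 7130 = -106950 + 21390 i \sqrt{7}$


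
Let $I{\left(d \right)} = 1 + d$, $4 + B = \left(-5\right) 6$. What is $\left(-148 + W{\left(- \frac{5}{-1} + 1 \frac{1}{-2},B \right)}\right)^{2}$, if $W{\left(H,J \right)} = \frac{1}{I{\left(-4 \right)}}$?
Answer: $\frac{198025}{9} \approx 22003.0$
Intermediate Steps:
$B = -34$ ($B = -4 - 30 = -34$)
$W{\left(H,J \right)} = - \frac{1}{3}$ ($W{\left(H,J \right)} = \frac{1}{1 - 4} = \frac{1}{-3} = - \frac{1}{3}$)
$\left(-148 + W{\left(- \frac{5}{-1} + 1 \frac{1}{-2},B \right)}\right)^{2} = \left(-148 - \frac{1}{3}\right)^{2} = \left(- \frac{445}{3}\right)^{2} = \frac{198025}{9}$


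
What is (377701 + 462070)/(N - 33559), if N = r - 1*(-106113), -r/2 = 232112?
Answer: -839771/391670 ≈ -2.1441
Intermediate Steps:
r = -464224 (r = -2*232112 = -464224)
N = -358111 (N = -464224 - 1*(-106113) = -464224 + 106113 = -358111)
(377701 + 462070)/(N - 33559) = (377701 + 462070)/(-358111 - 33559) = 839771/(-391670) = 839771*(-1/391670) = -839771/391670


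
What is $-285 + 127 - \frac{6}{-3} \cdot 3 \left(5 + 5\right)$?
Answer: $7335$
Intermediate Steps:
$-285 + 127 - \frac{6}{-3} \cdot 3 \left(5 + 5\right) = -285 + 127 \left(-6\right) \left(- \frac{1}{3}\right) 3 \cdot 10 = -285 + 127 \cdot 2 \cdot 3 \cdot 10 = -285 + 127 \cdot 6 \cdot 10 = -285 + 127 \cdot 60 = -285 + 7620 = 7335$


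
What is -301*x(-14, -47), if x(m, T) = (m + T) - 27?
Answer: 26488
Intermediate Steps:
x(m, T) = -27 + T + m (x(m, T) = (T + m) - 27 = -27 + T + m)
-301*x(-14, -47) = -301*(-27 - 47 - 14) = -301*(-88) = 26488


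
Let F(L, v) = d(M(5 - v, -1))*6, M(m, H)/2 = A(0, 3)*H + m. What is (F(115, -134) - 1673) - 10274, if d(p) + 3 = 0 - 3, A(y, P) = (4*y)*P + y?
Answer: -11983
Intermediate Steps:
A(y, P) = y + 4*P*y (A(y, P) = 4*P*y + y = y + 4*P*y)
M(m, H) = 2*m (M(m, H) = 2*((0*(1 + 4*3))*H + m) = 2*((0*(1 + 12))*H + m) = 2*((0*13)*H + m) = 2*(0*H + m) = 2*(0 + m) = 2*m)
d(p) = -6 (d(p) = -3 + (0 - 3) = -3 - 3 = -6)
F(L, v) = -36 (F(L, v) = -6*6 = -36)
(F(115, -134) - 1673) - 10274 = (-36 - 1673) - 10274 = -1709 - 10274 = -11983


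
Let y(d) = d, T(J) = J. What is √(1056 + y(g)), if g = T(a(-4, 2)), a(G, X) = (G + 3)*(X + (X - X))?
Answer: √1054 ≈ 32.465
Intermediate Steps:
a(G, X) = X*(3 + G) (a(G, X) = (3 + G)*(X + 0) = (3 + G)*X = X*(3 + G))
g = -2 (g = 2*(3 - 4) = 2*(-1) = -2)
√(1056 + y(g)) = √(1056 - 2) = √1054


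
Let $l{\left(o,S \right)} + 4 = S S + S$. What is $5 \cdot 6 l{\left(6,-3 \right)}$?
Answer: $60$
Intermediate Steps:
$l{\left(o,S \right)} = -4 + S + S^{2}$ ($l{\left(o,S \right)} = -4 + \left(S S + S\right) = -4 + \left(S^{2} + S\right) = -4 + \left(S + S^{2}\right) = -4 + S + S^{2}$)
$5 \cdot 6 l{\left(6,-3 \right)} = 5 \cdot 6 \left(-4 - 3 + \left(-3\right)^{2}\right) = 30 \left(-4 - 3 + 9\right) = 30 \cdot 2 = 60$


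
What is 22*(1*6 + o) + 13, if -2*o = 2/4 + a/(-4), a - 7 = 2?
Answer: 657/4 ≈ 164.25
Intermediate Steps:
a = 9 (a = 7 + 2 = 9)
o = 7/8 (o = -(2/4 + 9/(-4))/2 = -(2*(¼) + 9*(-¼))/2 = -(½ - 9/4)/2 = -½*(-7/4) = 7/8 ≈ 0.87500)
22*(1*6 + o) + 13 = 22*(1*6 + 7/8) + 13 = 22*(6 + 7/8) + 13 = 22*(55/8) + 13 = 605/4 + 13 = 657/4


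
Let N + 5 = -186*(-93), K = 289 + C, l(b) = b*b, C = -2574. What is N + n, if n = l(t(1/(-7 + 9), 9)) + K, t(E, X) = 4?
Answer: 15024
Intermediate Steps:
l(b) = b²
K = -2285 (K = 289 - 2574 = -2285)
N = 17293 (N = -5 - 186*(-93) = -5 + 17298 = 17293)
n = -2269 (n = 4² - 2285 = 16 - 2285 = -2269)
N + n = 17293 - 2269 = 15024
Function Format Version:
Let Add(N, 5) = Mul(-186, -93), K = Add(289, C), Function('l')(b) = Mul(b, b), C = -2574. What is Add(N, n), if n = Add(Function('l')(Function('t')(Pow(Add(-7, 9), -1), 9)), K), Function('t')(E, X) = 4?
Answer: 15024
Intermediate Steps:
Function('l')(b) = Pow(b, 2)
K = -2285 (K = Add(289, -2574) = -2285)
N = 17293 (N = Add(-5, Mul(-186, -93)) = Add(-5, 17298) = 17293)
n = -2269 (n = Add(Pow(4, 2), -2285) = Add(16, -2285) = -2269)
Add(N, n) = Add(17293, -2269) = 15024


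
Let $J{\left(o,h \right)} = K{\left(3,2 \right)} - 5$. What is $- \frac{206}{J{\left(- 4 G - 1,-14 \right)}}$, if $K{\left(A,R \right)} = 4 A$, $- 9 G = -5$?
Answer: $- \frac{206}{7} \approx -29.429$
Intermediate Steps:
$G = \frac{5}{9}$ ($G = \left(- \frac{1}{9}\right) \left(-5\right) = \frac{5}{9} \approx 0.55556$)
$J{\left(o,h \right)} = 7$ ($J{\left(o,h \right)} = 4 \cdot 3 - 5 = 12 - 5 = 7$)
$- \frac{206}{J{\left(- 4 G - 1,-14 \right)}} = - \frac{206}{7}$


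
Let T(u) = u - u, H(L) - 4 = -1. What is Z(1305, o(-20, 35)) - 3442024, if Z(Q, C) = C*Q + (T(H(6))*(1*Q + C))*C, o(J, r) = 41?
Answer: -3388519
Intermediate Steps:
H(L) = 3 (H(L) = 4 - 1 = 3)
T(u) = 0
Z(Q, C) = C*Q (Z(Q, C) = C*Q + (0*(1*Q + C))*C = C*Q + (0*(Q + C))*C = C*Q + (0*(C + Q))*C = C*Q + 0*C = C*Q + 0 = C*Q)
Z(1305, o(-20, 35)) - 3442024 = 41*1305 - 3442024 = 53505 - 3442024 = -3388519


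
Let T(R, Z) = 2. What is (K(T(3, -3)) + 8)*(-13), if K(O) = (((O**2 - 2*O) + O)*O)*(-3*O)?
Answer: 208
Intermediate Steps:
K(O) = -3*O**2*(O**2 - O) (K(O) = ((O**2 - O)*O)*(-3*O) = (O*(O**2 - O))*(-3*O) = -3*O**2*(O**2 - O))
(K(T(3, -3)) + 8)*(-13) = (3*2**3*(1 - 1*2) + 8)*(-13) = (3*8*(1 - 2) + 8)*(-13) = (3*8*(-1) + 8)*(-13) = (-24 + 8)*(-13) = -16*(-13) = 208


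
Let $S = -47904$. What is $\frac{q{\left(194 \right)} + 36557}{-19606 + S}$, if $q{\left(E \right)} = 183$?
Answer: $- \frac{3674}{6751} \approx -0.54422$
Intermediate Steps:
$\frac{q{\left(194 \right)} + 36557}{-19606 + S} = \frac{183 + 36557}{-19606 - 47904} = \frac{36740}{-67510} = 36740 \left(- \frac{1}{67510}\right) = - \frac{3674}{6751}$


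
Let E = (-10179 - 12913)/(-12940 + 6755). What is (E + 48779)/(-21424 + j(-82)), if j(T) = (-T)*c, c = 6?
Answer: -301721207/129464420 ≈ -2.3305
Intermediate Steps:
j(T) = -6*T (j(T) = -T*6 = -6*T)
E = 23092/6185 (E = -23092/(-6185) = -23092*(-1/6185) = 23092/6185 ≈ 3.7335)
(E + 48779)/(-21424 + j(-82)) = (23092/6185 + 48779)/(-21424 - 6*(-82)) = 301721207/(6185*(-21424 + 492)) = (301721207/6185)/(-20932) = (301721207/6185)*(-1/20932) = -301721207/129464420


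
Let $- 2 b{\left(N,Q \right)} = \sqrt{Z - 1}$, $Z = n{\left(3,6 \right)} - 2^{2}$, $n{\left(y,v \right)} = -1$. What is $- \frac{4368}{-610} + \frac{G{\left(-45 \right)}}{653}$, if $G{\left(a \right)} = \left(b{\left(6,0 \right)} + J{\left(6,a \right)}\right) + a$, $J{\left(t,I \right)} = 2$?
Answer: $\frac{1413037}{199165} - \frac{i \sqrt{6}}{1306} \approx 7.0948 - 0.0018756 i$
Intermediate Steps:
$Z = -5$ ($Z = -1 - 2^{2} = -1 - 4 = -5$)
$b{\left(N,Q \right)} = - \frac{i \sqrt{6}}{2}$ ($b{\left(N,Q \right)} = - \frac{\sqrt{-5 - 1}}{2} = - \frac{\sqrt{-6}}{2} = - \frac{i \sqrt{6}}{2}$)
$G{\left(a \right)} = 2 + a - \frac{i \sqrt{6}}{2}$ ($G{\left(a \right)} = \left(- \frac{i \sqrt{6}}{2} + 2\right) + a = \left(2 - \frac{i \sqrt{6}}{2}\right) + a = 2 + a - \frac{i \sqrt{6}}{2}$)
$- \frac{4368}{-610} + \frac{G{\left(-45 \right)}}{653} = - \frac{4368}{-610} + \frac{2 - 45 - \frac{i \sqrt{6}}{2}}{653} = \left(-4368\right) \left(- \frac{1}{610}\right) + \left(-43 - \frac{i \sqrt{6}}{2}\right) \frac{1}{653} = \frac{2184}{305} - \left(\frac{43}{653} + \frac{i \sqrt{6}}{1306}\right) = \frac{1413037}{199165} - \frac{i \sqrt{6}}{1306}$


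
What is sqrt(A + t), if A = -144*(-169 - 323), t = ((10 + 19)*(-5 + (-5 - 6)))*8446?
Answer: 4*I*sqrt(240506) ≈ 1961.7*I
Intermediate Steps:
t = -3918944 (t = (29*(-5 - 11))*8446 = (29*(-16))*8446 = -464*8446 = -3918944)
A = 70848 (A = -144*(-492) = 70848)
sqrt(A + t) = sqrt(70848 - 3918944) = sqrt(-3848096) = 4*I*sqrt(240506)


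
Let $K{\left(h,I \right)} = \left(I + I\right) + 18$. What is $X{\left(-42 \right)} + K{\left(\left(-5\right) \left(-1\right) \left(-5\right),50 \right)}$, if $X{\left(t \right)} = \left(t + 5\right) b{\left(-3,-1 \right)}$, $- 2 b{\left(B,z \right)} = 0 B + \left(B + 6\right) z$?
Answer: $\frac{125}{2} \approx 62.5$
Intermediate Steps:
$b{\left(B,z \right)} = - \frac{z \left(6 + B\right)}{2}$ ($b{\left(B,z \right)} = - \frac{0 B + \left(B + 6\right) z}{2} = - \frac{0 + \left(6 + B\right) z}{2} = - \frac{0 + z \left(6 + B\right)}{2} = - \frac{z \left(6 + B\right)}{2}$)
$K{\left(h,I \right)} = 18 + 2 I$ ($K{\left(h,I \right)} = 2 I + 18 = 18 + 2 I$)
$X{\left(t \right)} = \frac{15}{2} + \frac{3 t}{2}$ ($X{\left(t \right)} = \left(t + 5\right) \left(\left(- \frac{1}{2}\right) \left(-1\right) \left(6 - 3\right)\right) = \left(5 + t\right) \left(\left(- \frac{1}{2}\right) \left(-1\right) 3\right) = \left(5 + t\right) \frac{3}{2} = \frac{15}{2} + \frac{3 t}{2}$)
$X{\left(-42 \right)} + K{\left(\left(-5\right) \left(-1\right) \left(-5\right),50 \right)} = \left(\frac{15}{2} + \frac{3}{2} \left(-42\right)\right) + \left(18 + 2 \cdot 50\right) = \left(\frac{15}{2} - 63\right) + \left(18 + 100\right) = - \frac{111}{2} + 118 = \frac{125}{2}$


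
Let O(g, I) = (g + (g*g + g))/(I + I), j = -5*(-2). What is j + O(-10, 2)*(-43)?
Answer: -850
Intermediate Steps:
j = 10
O(g, I) = (g² + 2*g)/(2*I) (O(g, I) = (g + (g² + g))/((2*I)) = (g + (g + g²))*(1/(2*I)) = (g² + 2*g)*(1/(2*I)) = (g² + 2*g)/(2*I))
j + O(-10, 2)*(-43) = 10 + ((½)*(-10)*(2 - 10)/2)*(-43) = 10 + ((½)*(-10)*(½)*(-8))*(-43) = 10 + 20*(-43) = 10 - 860 = -850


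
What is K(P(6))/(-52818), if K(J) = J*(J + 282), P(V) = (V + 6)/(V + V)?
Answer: -283/52818 ≈ -0.0053580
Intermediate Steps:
P(V) = (6 + V)/(2*V) (P(V) = (6 + V)/((2*V)) = (6 + V)*(1/(2*V)) = (6 + V)/(2*V))
K(J) = J*(282 + J)
K(P(6))/(-52818) = (((1/2)*(6 + 6)/6)*(282 + (1/2)*(6 + 6)/6))/(-52818) = (((1/2)*(1/6)*12)*(282 + (1/2)*(1/6)*12))*(-1/52818) = (1*(282 + 1))*(-1/52818) = (1*283)*(-1/52818) = 283*(-1/52818) = -283/52818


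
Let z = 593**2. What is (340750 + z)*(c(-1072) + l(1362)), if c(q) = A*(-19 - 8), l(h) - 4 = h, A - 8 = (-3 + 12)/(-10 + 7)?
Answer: 852343169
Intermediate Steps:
A = 5 (A = 8 + (-3 + 12)/(-10 + 7) = 8 + 9/(-3) = 8 + 9*(-1/3) = 8 - 3 = 5)
l(h) = 4 + h
z = 351649
c(q) = -135 (c(q) = 5*(-19 - 8) = 5*(-27) = -135)
(340750 + z)*(c(-1072) + l(1362)) = (340750 + 351649)*(-135 + (4 + 1362)) = 692399*(-135 + 1366) = 692399*1231 = 852343169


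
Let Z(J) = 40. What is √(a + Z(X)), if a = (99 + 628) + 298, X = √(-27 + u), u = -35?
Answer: √1065 ≈ 32.634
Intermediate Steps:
X = I*√62 (X = √(-27 - 35) = √(-62) = I*√62 ≈ 7.874*I)
a = 1025 (a = 727 + 298 = 1025)
√(a + Z(X)) = √(1025 + 40) = √1065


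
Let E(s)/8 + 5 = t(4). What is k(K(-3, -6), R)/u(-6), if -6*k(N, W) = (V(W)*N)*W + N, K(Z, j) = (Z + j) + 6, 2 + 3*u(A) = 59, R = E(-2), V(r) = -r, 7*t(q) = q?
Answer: -61455/1862 ≈ -33.005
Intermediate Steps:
t(q) = q/7
E(s) = -248/7 (E(s) = -40 + 8*((⅐)*4) = -40 + 8*(4/7) = -40 + 32/7 = -248/7)
R = -248/7 ≈ -35.429
u(A) = 19 (u(A) = -⅔ + (⅓)*59 = -⅔ + 59/3 = 19)
K(Z, j) = 6 + Z + j
k(N, W) = -N/6 + N*W²/6 (k(N, W) = -(((-W)*N)*W + N)/6 = -((-N*W)*W + N)/6 = -(-N*W² + N)/6 = -(N - N*W²)/6 = -N/6 + N*W²/6)
k(K(-3, -6), R)/u(-6) = ((6 - 3 - 6)*(-1 + (-248/7)²)/6)/19 = ((⅙)*(-3)*(-1 + 61504/49))*(1/19) = ((⅙)*(-3)*(61455/49))*(1/19) = -61455/98*1/19 = -61455/1862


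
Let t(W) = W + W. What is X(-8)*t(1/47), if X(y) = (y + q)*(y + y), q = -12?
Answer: 640/47 ≈ 13.617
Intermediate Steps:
t(W) = 2*W
X(y) = 2*y*(-12 + y) (X(y) = (y - 12)*(y + y) = (-12 + y)*(2*y) = 2*y*(-12 + y))
X(-8)*t(1/47) = (2*(-8)*(-12 - 8))*(2/47) = (2*(-8)*(-20))*(2*(1/47)) = 320*(2/47) = 640/47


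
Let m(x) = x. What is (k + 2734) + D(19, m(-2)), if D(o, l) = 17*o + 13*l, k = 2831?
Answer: 5862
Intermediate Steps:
D(o, l) = 13*l + 17*o
(k + 2734) + D(19, m(-2)) = (2831 + 2734) + (13*(-2) + 17*19) = 5565 + (-26 + 323) = 5565 + 297 = 5862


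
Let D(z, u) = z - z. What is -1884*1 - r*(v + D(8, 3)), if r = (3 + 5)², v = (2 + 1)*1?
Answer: -2076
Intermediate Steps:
D(z, u) = 0
v = 3 (v = 3*1 = 3)
r = 64 (r = 8² = 64)
-1884*1 - r*(v + D(8, 3)) = -1884*1 - 64*(3 + 0) = -1884 - 64*3 = -1884 - 1*192 = -1884 - 192 = -2076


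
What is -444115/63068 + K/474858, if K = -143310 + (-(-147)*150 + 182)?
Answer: -109263853987/14974172172 ≈ -7.2968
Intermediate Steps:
K = -121078 (K = -143310 + (-147*(-150) + 182) = -143310 + (22050 + 182) = -143310 + 22232 = -121078)
-444115/63068 + K/474858 = -444115/63068 - 121078/474858 = -444115*1/63068 - 121078*1/474858 = -444115/63068 - 60539/237429 = -109263853987/14974172172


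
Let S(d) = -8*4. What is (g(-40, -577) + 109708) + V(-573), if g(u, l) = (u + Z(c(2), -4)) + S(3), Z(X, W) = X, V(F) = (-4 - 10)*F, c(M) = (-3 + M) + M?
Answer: 117659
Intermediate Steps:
c(M) = -3 + 2*M
S(d) = -32
V(F) = -14*F
g(u, l) = -31 + u (g(u, l) = (u + (-3 + 2*2)) - 32 = (u + (-3 + 4)) - 32 = (u + 1) - 32 = (1 + u) - 32 = -31 + u)
(g(-40, -577) + 109708) + V(-573) = ((-31 - 40) + 109708) - 14*(-573) = (-71 + 109708) + 8022 = 109637 + 8022 = 117659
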